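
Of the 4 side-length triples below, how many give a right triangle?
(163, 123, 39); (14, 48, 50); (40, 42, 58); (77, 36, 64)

(163,123,39): 39+123 ≤ 163, not a triangle
(14,48,50): 14²+48² = 2500 = 50² → right
(40,42,58): 40²+42² = 3364 = 58² → right
(77,36,64): 36²+64² = 5392 < 5929 = 77² → obtuse
2 of the 4 are right.

2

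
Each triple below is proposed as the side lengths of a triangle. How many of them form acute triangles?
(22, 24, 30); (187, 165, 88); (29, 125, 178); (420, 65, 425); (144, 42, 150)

(22,24,30): 22²+24² = 1060 > 900 = 30² → acute
(187,165,88): 88²+165² = 34969 = 187² → right
(29,125,178): 29+125 ≤ 178, not a triangle
(420,65,425): 65²+420² = 180625 = 425² → right
(144,42,150): 42²+144² = 22500 = 150² → right
1 of the 5 is acute.

1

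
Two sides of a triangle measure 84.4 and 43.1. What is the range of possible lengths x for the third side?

41.3 < x < 127.5

By the triangle inequality, x must be less than 84.4 + 43.1 = 127.5 and greater than |84.4 − 43.1| = 41.3.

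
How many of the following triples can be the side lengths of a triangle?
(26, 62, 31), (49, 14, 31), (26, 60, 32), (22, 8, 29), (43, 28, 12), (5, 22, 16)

(26,31,62): 26+31 ≤ 62 → not valid
(14,31,49): 14+31 ≤ 49 → not valid
(26,32,60): 26+32 ≤ 60 → not valid
(8,22,29): 8+22 > 29 → valid
(12,28,43): 12+28 ≤ 43 → not valid
(5,16,22): 5+16 ≤ 22 → not valid
1 of the 6 triples forms a triangle.

1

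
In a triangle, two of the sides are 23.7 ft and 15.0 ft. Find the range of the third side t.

By the triangle inequality, t must be less than 23.7 + 15.0 = 38.7 and greater than |23.7 − 15.0| = 8.7.

8.7 < t < 38.7 (ft)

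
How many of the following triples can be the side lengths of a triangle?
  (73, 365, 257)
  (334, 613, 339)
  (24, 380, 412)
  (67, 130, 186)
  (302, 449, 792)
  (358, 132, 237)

3

(73,257,365): 73+257 ≤ 365 → not valid
(334,339,613): 334+339 > 613 → valid
(24,380,412): 24+380 ≤ 412 → not valid
(67,130,186): 67+130 > 186 → valid
(302,449,792): 302+449 ≤ 792 → not valid
(132,237,358): 132+237 > 358 → valid
3 of the 6 triples form a triangle.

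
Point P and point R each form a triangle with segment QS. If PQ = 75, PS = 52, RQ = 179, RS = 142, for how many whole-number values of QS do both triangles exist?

89

From triangle PQS: 23 < QS < 127.
From triangle RQS: 37 < QS < 321.
Intersection: 37 < QS < 127, so integers 38 through 126: 89 values.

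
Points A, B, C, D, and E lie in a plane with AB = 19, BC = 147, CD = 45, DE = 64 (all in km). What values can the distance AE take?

19 ≤ AE ≤ 275 km

The maximum is all hops collinear in one direction: 19 + 147 + 45 + 64 = 275.
The longest hop is 147; the others sum to 128. Folding the others back against it leaves at least 147 − 128 = 19.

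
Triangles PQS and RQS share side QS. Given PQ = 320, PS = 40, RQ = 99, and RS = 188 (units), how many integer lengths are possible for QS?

From triangle PQS: 280 < QS < 360.
From triangle RQS: 89 < QS < 287.
Intersection: 280 < QS < 287, so integers 281 through 286: 6 values.

6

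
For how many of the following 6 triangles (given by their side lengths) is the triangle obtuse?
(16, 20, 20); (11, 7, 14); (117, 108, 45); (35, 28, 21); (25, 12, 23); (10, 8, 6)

1

(16,20,20): 16²+20² = 656 > 400 = 20² → acute
(11,7,14): 7²+11² = 170 < 196 = 14² → obtuse
(117,108,45): 45²+108² = 13689 = 117² → right
(35,28,21): 21²+28² = 1225 = 35² → right
(25,12,23): 12²+23² = 673 > 625 = 25² → acute
(10,8,6): 6²+8² = 100 = 10² → right
1 of the 6 is obtuse.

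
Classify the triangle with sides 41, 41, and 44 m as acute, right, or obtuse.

acute

Compare the square of the longest side to the sum of squares of the other two: 41² + 41² = 3362 > 1936 = 44².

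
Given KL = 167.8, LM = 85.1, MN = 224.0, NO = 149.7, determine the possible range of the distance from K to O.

0 ≤ KO ≤ 626.6

The maximum is all hops collinear in one direction: 167.8 + 85.1 + 224.0 + 149.7 = 626.6.
The longest hop is 224.0; the others sum to 402.6. Since 224.0 ≤ 402.6, the path can fold back on itself completely, so the minimum distance is 0.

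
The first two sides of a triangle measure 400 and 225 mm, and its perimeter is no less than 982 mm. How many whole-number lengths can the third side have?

268

Triangle inequality: 175 < x < 625. Perimeter ≥ 982 gives x ≥ 982 − 400 − 225 = 357.
So 357 ≤ x < 625; integers 357 through 624: 268 values.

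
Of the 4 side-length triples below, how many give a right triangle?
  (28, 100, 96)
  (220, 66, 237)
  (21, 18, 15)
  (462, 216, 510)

(28,100,96): 28²+96² = 10000 = 100² → right
(220,66,237): 66²+220² = 52756 < 56169 = 237² → obtuse
(21,18,15): 15²+18² = 549 > 441 = 21² → acute
(462,216,510): 216²+462² = 260100 = 510² → right
2 of the 4 are right.

2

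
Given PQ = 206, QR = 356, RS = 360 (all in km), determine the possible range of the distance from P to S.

0 ≤ PS ≤ 922 km

The maximum is all hops collinear in one direction: 206 + 356 + 360 = 922.
The longest hop is 360; the others sum to 562. Since 360 ≤ 562, the path can fold back on itself completely, so the minimum distance is 0.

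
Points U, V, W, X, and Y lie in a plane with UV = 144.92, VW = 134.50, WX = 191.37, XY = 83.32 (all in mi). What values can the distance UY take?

The maximum is all hops collinear in one direction: 144.92 + 134.50 + 191.37 + 83.32 = 554.11.
The longest hop is 191.37; the others sum to 362.74. Since 191.37 ≤ 362.74, the path can fold back on itself completely, so the minimum distance is 0.

0 ≤ UY ≤ 554.11 mi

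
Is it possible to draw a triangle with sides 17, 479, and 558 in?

No

The longest side is 558, but the other two sum to only 496.
496 < 558, so the triangle inequality fails.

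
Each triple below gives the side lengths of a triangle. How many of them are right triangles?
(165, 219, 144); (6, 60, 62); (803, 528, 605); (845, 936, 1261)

3

(165,219,144): 144²+165² = 47961 = 219² → right
(6,60,62): 6²+60² = 3636 < 3844 = 62² → obtuse
(803,528,605): 528²+605² = 644809 = 803² → right
(845,936,1261): 845²+936² = 1590121 = 1261² → right
3 of the 4 are right.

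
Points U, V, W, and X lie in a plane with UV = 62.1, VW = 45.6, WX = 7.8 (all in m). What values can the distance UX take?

The maximum is all hops collinear in one direction: 62.1 + 45.6 + 7.8 = 115.5.
The longest hop is 62.1; the others sum to 53.4. Folding the others back against it leaves at least 62.1 − 53.4 = 8.7.

8.7 ≤ UX ≤ 115.5 m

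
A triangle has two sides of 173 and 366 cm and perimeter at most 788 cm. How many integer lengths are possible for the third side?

56

Triangle inequality: 193 < x < 539. Perimeter ≤ 788 gives x ≤ 788 − 173 − 366 = 249.
So 193 < x ≤ 249; integers 194 through 249: 56 values.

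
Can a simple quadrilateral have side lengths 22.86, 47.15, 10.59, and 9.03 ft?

No

For a quadrilateral, each side must be shorter than the sum of the others.
Here the longest side is 47.15, but the remaining 3 sides sum to only 42.48.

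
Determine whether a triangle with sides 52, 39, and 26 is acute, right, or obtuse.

Compare the square of the longest side to the sum of squares of the other two: 26² + 39² = 2197 < 2704 = 52².

obtuse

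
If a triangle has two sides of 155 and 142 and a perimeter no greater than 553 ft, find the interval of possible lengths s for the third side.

13 < s ≤ 256

Triangle inequality alone gives 13 < s < 297.
The perimeter condition gives s ≤ 553 − 155 − 142 = 256.
Intersecting the two: 13 < s ≤ 256.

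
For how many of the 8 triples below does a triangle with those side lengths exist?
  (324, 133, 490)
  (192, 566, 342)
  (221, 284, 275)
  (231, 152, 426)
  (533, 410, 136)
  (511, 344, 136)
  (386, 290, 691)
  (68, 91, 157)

(133,324,490): 133+324 ≤ 490 → not valid
(192,342,566): 192+342 ≤ 566 → not valid
(221,275,284): 221+275 > 284 → valid
(152,231,426): 152+231 ≤ 426 → not valid
(136,410,533): 136+410 > 533 → valid
(136,344,511): 136+344 ≤ 511 → not valid
(290,386,691): 290+386 ≤ 691 → not valid
(68,91,157): 68+91 > 157 → valid
3 of the 8 triples form a triangle.

3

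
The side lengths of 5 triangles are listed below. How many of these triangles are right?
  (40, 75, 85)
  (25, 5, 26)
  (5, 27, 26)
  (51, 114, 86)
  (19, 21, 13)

(40,75,85): 40²+75² = 7225 = 85² → right
(25,5,26): 5²+25² = 650 < 676 = 26² → obtuse
(5,27,26): 5²+26² = 701 < 729 = 27² → obtuse
(51,114,86): 51²+86² = 9997 < 12996 = 114² → obtuse
(19,21,13): 13²+19² = 530 > 441 = 21² → acute
1 of the 5 is right.

1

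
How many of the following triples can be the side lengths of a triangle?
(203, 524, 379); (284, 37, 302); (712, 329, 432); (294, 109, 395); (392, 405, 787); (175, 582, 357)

(203,379,524): 203+379 > 524 → valid
(37,284,302): 37+284 > 302 → valid
(329,432,712): 329+432 > 712 → valid
(109,294,395): 109+294 > 395 → valid
(392,405,787): 392+405 > 787 → valid
(175,357,582): 175+357 ≤ 582 → not valid
5 of the 6 triples form a triangle.

5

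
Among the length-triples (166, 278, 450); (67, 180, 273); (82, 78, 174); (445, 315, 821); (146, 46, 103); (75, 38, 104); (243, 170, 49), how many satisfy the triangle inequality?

(166,278,450): 166+278 ≤ 450 → not valid
(67,180,273): 67+180 ≤ 273 → not valid
(78,82,174): 78+82 ≤ 174 → not valid
(315,445,821): 315+445 ≤ 821 → not valid
(46,103,146): 46+103 > 146 → valid
(38,75,104): 38+75 > 104 → valid
(49,170,243): 49+170 ≤ 243 → not valid
2 of the 7 triples form a triangle.

2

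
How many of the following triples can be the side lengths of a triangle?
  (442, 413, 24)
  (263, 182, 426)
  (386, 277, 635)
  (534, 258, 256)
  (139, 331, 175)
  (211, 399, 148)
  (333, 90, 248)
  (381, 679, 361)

(24,413,442): 24+413 ≤ 442 → not valid
(182,263,426): 182+263 > 426 → valid
(277,386,635): 277+386 > 635 → valid
(256,258,534): 256+258 ≤ 534 → not valid
(139,175,331): 139+175 ≤ 331 → not valid
(148,211,399): 148+211 ≤ 399 → not valid
(90,248,333): 90+248 > 333 → valid
(361,381,679): 361+381 > 679 → valid
4 of the 8 triples form a triangle.

4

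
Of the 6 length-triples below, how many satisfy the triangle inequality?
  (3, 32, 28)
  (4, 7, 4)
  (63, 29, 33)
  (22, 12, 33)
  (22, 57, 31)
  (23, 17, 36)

3

(3,28,32): 3+28 ≤ 32 → not valid
(4,4,7): 4+4 > 7 → valid
(29,33,63): 29+33 ≤ 63 → not valid
(12,22,33): 12+22 > 33 → valid
(22,31,57): 22+31 ≤ 57 → not valid
(17,23,36): 17+23 > 36 → valid
3 of the 6 triples form a triangle.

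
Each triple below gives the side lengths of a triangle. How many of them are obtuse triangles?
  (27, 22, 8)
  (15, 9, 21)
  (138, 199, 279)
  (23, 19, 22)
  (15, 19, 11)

(27,22,8): 8²+22² = 548 < 729 = 27² → obtuse
(15,9,21): 9²+15² = 306 < 441 = 21² → obtuse
(138,199,279): 138²+199² = 58645 < 77841 = 279² → obtuse
(23,19,22): 19²+22² = 845 > 529 = 23² → acute
(15,19,11): 11²+15² = 346 < 361 = 19² → obtuse
4 of the 5 are obtuse.

4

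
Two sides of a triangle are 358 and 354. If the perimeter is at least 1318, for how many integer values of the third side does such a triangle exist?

106

Triangle inequality: 4 < x < 712. Perimeter ≥ 1318 gives x ≥ 1318 − 358 − 354 = 606.
So 606 ≤ x < 712; integers 606 through 711: 106 values.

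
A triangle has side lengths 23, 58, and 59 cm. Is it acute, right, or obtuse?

Compare the square of the longest side to the sum of squares of the other two: 23² + 58² = 3893 > 3481 = 59².

acute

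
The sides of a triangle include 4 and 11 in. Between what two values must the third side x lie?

7 < x < 15 (in)

By the triangle inequality, x must be less than 4 + 11 = 15 and greater than |4 − 11| = 7.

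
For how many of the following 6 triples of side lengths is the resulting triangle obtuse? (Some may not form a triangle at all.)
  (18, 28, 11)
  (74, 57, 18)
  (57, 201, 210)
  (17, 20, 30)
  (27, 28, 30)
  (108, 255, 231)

(18,28,11): 11²+18² = 445 < 784 = 28² → obtuse
(74,57,18): 18²+57² = 3573 < 5476 = 74² → obtuse
(57,201,210): 57²+201² = 43650 < 44100 = 210² → obtuse
(17,20,30): 17²+20² = 689 < 900 = 30² → obtuse
(27,28,30): 27²+28² = 1513 > 900 = 30² → acute
(108,255,231): 108²+231² = 65025 = 255² → right
4 of the 6 are obtuse.

4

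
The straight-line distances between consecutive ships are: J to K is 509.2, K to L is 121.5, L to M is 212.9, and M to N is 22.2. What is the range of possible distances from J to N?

152.6 ≤ JN ≤ 865.8

The maximum is all hops collinear in one direction: 509.2 + 121.5 + 212.9 + 22.2 = 865.8.
The longest hop is 509.2; the others sum to 356.6. Folding the others back against it leaves at least 509.2 − 356.6 = 152.6.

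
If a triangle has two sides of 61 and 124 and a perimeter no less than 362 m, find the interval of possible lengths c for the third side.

Triangle inequality alone gives 63 < c < 185.
The perimeter condition gives c ≥ 362 − 61 − 124 = 177.
Intersecting the two: 177 ≤ c < 185.

177 ≤ c < 185 m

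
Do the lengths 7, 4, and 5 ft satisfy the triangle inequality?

Yes

The longest side is 7, and the other two sum to 9.
Since 9 > 7, the triangle inequality holds.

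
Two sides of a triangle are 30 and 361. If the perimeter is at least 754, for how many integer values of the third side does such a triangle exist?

Triangle inequality: 331 < x < 391. Perimeter ≥ 754 gives x ≥ 754 − 30 − 361 = 363.
So 363 ≤ x < 391; integers 363 through 390: 28 values.

28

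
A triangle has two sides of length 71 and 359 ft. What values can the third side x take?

288 < x < 430 (ft)

By the triangle inequality, x must be less than 71 + 359 = 430 and greater than |71 − 359| = 288.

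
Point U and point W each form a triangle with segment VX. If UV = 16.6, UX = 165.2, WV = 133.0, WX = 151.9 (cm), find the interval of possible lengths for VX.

148.6 < VX < 181.8

From triangle UVX: |16.6 − 165.2| < VX < 16.6 + 165.2, i.e. 148.6 < VX < 181.8.
From triangle WVX: 18.9 < VX < 284.9.
Both must hold, so VX lies in the intersection.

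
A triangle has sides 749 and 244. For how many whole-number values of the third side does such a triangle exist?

The third side lies in the open interval (505, 993).
Integers from 506 to 992 inclusive: 992 − 506 + 1 = 487.

487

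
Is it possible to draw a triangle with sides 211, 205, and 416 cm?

The two shorter sides sum to 416, exactly equal to the longest side 416.
That gives only a degenerate (flat) triangle — the inequality must be strict.

No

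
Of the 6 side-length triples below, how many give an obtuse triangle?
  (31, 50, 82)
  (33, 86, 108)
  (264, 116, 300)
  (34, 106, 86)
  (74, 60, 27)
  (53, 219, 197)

(31,50,82): 31+50 ≤ 82, not a triangle
(33,86,108): 33²+86² = 8485 < 11664 = 108² → obtuse
(264,116,300): 116²+264² = 83152 < 90000 = 300² → obtuse
(34,106,86): 34²+86² = 8552 < 11236 = 106² → obtuse
(74,60,27): 27²+60² = 4329 < 5476 = 74² → obtuse
(53,219,197): 53²+197² = 41618 < 47961 = 219² → obtuse
5 of the 6 are obtuse.

5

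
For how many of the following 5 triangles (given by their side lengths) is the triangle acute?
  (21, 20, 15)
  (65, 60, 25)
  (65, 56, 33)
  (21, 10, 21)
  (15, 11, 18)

(21,20,15): 15²+20² = 625 > 441 = 21² → acute
(65,60,25): 25²+60² = 4225 = 65² → right
(65,56,33): 33²+56² = 4225 = 65² → right
(21,10,21): 10²+21² = 541 > 441 = 21² → acute
(15,11,18): 11²+15² = 346 > 324 = 18² → acute
3 of the 5 are acute.

3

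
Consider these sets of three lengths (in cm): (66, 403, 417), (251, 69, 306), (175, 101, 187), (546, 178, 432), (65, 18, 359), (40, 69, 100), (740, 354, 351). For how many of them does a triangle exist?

5

(66,403,417): 66+403 > 417 → valid
(69,251,306): 69+251 > 306 → valid
(101,175,187): 101+175 > 187 → valid
(178,432,546): 178+432 > 546 → valid
(18,65,359): 18+65 ≤ 359 → not valid
(40,69,100): 40+69 > 100 → valid
(351,354,740): 351+354 ≤ 740 → not valid
5 of the 7 triples form a triangle.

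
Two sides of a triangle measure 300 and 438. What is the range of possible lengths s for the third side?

138 < s < 738

By the triangle inequality, s must be less than 300 + 438 = 738 and greater than |300 − 438| = 138.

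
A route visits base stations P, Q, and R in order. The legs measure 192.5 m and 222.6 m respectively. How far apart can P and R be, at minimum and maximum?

By the triangle inequality, |192.5 − 222.6| ≤ PR ≤ 192.5 + 222.6.

30.1 ≤ PR ≤ 415.1 m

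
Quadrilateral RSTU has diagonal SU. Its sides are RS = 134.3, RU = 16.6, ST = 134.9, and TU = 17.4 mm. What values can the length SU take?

From triangle RSU: |134.3 − 16.6| < SU < 134.3 + 16.6, i.e. 117.7 < SU < 150.9.
From triangle TSU: 117.5 < SU < 152.3.
Both must hold, so SU lies in the intersection.

117.7 < SU < 150.9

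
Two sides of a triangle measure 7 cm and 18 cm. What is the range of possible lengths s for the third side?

By the triangle inequality, s must be less than 7 + 18 = 25 and greater than |7 − 18| = 11.

11 < s < 25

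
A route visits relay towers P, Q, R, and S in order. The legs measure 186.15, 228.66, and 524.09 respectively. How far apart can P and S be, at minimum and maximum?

109.28 ≤ PS ≤ 938.90

The maximum is all hops collinear in one direction: 186.15 + 228.66 + 524.09 = 938.90.
The longest hop is 524.09; the others sum to 414.81. Folding the others back against it leaves at least 524.09 − 414.81 = 109.28.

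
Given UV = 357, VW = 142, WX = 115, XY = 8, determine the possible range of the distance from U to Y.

The maximum is all hops collinear in one direction: 357 + 142 + 115 + 8 = 622.
The longest hop is 357; the others sum to 265. Folding the others back against it leaves at least 357 − 265 = 92.

92 ≤ UY ≤ 622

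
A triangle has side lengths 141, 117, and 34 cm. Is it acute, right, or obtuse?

Compare the square of the longest side to the sum of squares of the other two: 34² + 117² = 14845 < 19881 = 141².

obtuse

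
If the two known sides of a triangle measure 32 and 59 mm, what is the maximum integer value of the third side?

90

The third side must be strictly less than 32 + 59 = 91.
The largest integer below 91 is 90.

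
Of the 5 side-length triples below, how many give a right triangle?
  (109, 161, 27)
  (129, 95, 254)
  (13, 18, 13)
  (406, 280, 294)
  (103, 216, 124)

1

(109,161,27): 27+109 ≤ 161, not a triangle
(129,95,254): 95+129 ≤ 254, not a triangle
(13,18,13): 13²+13² = 338 > 324 = 18² → acute
(406,280,294): 280²+294² = 164836 = 406² → right
(103,216,124): 103²+124² = 25985 < 46656 = 216² → obtuse
1 of the 5 is right.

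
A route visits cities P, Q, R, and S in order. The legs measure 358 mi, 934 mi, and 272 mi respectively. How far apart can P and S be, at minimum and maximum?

304 ≤ PS ≤ 1564 mi

The maximum is all hops collinear in one direction: 358 + 934 + 272 = 1564.
The longest hop is 934; the others sum to 630. Folding the others back against it leaves at least 934 − 630 = 304.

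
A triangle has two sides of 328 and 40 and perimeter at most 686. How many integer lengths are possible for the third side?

30

Triangle inequality: 288 < x < 368. Perimeter ≤ 686 gives x ≤ 686 − 328 − 40 = 318.
So 288 < x ≤ 318; integers 289 through 318: 30 values.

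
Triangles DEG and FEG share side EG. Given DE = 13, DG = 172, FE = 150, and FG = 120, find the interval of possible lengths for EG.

From triangle DEG: |13 − 172| < EG < 13 + 172, i.e. 159 < EG < 185.
From triangle FEG: 30 < EG < 270.
Both must hold, so EG lies in the intersection.

159 < EG < 185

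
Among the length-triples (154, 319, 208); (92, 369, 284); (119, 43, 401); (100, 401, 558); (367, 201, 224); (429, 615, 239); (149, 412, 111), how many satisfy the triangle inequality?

4

(154,208,319): 154+208 > 319 → valid
(92,284,369): 92+284 > 369 → valid
(43,119,401): 43+119 ≤ 401 → not valid
(100,401,558): 100+401 ≤ 558 → not valid
(201,224,367): 201+224 > 367 → valid
(239,429,615): 239+429 > 615 → valid
(111,149,412): 111+149 ≤ 412 → not valid
4 of the 7 triples form a triangle.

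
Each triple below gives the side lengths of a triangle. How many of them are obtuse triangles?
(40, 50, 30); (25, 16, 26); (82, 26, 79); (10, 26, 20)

(40,50,30): 30²+40² = 2500 = 50² → right
(25,16,26): 16²+25² = 881 > 676 = 26² → acute
(82,26,79): 26²+79² = 6917 > 6724 = 82² → acute
(10,26,20): 10²+20² = 500 < 676 = 26² → obtuse
1 of the 4 is obtuse.

1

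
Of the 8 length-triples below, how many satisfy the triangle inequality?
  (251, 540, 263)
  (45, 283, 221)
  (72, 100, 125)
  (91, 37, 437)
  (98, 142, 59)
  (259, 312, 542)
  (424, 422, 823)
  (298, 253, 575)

4

(251,263,540): 251+263 ≤ 540 → not valid
(45,221,283): 45+221 ≤ 283 → not valid
(72,100,125): 72+100 > 125 → valid
(37,91,437): 37+91 ≤ 437 → not valid
(59,98,142): 59+98 > 142 → valid
(259,312,542): 259+312 > 542 → valid
(422,424,823): 422+424 > 823 → valid
(253,298,575): 253+298 ≤ 575 → not valid
4 of the 8 triples form a triangle.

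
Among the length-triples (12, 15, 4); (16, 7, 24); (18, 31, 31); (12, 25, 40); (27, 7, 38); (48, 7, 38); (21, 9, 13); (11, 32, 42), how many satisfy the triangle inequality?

4

(4,12,15): 4+12 > 15 → valid
(7,16,24): 7+16 ≤ 24 → not valid
(18,31,31): 18+31 > 31 → valid
(12,25,40): 12+25 ≤ 40 → not valid
(7,27,38): 7+27 ≤ 38 → not valid
(7,38,48): 7+38 ≤ 48 → not valid
(9,13,21): 9+13 > 21 → valid
(11,32,42): 11+32 > 42 → valid
4 of the 8 triples form a triangle.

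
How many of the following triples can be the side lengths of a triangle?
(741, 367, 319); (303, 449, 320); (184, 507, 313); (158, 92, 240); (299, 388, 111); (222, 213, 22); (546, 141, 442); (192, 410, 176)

(319,367,741): 319+367 ≤ 741 → not valid
(303,320,449): 303+320 > 449 → valid
(184,313,507): 184+313 ≤ 507 → not valid
(92,158,240): 92+158 > 240 → valid
(111,299,388): 111+299 > 388 → valid
(22,213,222): 22+213 > 222 → valid
(141,442,546): 141+442 > 546 → valid
(176,192,410): 176+192 ≤ 410 → not valid
5 of the 8 triples form a triangle.

5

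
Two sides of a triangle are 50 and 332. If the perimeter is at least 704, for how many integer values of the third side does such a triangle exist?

Triangle inequality: 282 < x < 382. Perimeter ≥ 704 gives x ≥ 704 − 50 − 332 = 322.
So 322 ≤ x < 382; integers 322 through 381: 60 values.

60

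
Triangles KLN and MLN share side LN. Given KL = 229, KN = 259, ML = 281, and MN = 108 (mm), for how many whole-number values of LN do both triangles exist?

215

From triangle KLN: 30 < LN < 488.
From triangle MLN: 173 < LN < 389.
Intersection: 173 < LN < 389, so integers 174 through 388: 215 values.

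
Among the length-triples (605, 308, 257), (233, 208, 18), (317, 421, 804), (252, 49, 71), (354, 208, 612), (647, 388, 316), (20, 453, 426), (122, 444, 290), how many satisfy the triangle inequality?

1

(257,308,605): 257+308 ≤ 605 → not valid
(18,208,233): 18+208 ≤ 233 → not valid
(317,421,804): 317+421 ≤ 804 → not valid
(49,71,252): 49+71 ≤ 252 → not valid
(208,354,612): 208+354 ≤ 612 → not valid
(316,388,647): 316+388 > 647 → valid
(20,426,453): 20+426 ≤ 453 → not valid
(122,290,444): 122+290 ≤ 444 → not valid
1 of the 8 triples forms a triangle.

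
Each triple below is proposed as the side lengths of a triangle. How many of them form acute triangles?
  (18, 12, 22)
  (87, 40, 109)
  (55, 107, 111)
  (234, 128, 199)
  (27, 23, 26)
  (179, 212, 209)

4

(18,12,22): 12²+18² = 468 < 484 = 22² → obtuse
(87,40,109): 40²+87² = 9169 < 11881 = 109² → obtuse
(55,107,111): 55²+107² = 14474 > 12321 = 111² → acute
(234,128,199): 128²+199² = 55985 > 54756 = 234² → acute
(27,23,26): 23²+26² = 1205 > 729 = 27² → acute
(179,212,209): 179²+209² = 75722 > 44944 = 212² → acute
4 of the 6 are acute.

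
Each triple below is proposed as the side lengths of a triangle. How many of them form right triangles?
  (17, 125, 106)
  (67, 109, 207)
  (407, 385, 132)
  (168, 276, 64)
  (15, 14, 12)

1

(17,125,106): 17+106 ≤ 125, not a triangle
(67,109,207): 67+109 ≤ 207, not a triangle
(407,385,132): 132²+385² = 165649 = 407² → right
(168,276,64): 64+168 ≤ 276, not a triangle
(15,14,12): 12²+14² = 340 > 225 = 15² → acute
1 of the 5 is right.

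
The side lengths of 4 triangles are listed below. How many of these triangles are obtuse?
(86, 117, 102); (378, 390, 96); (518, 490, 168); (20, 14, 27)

1

(86,117,102): 86²+102² = 17800 > 13689 = 117² → acute
(378,390,96): 96²+378² = 152100 = 390² → right
(518,490,168): 168²+490² = 268324 = 518² → right
(20,14,27): 14²+20² = 596 < 729 = 27² → obtuse
1 of the 4 is obtuse.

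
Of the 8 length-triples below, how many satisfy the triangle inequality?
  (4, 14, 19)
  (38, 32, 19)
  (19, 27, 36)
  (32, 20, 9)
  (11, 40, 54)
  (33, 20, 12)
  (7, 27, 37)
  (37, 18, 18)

(4,14,19): 4+14 ≤ 19 → not valid
(19,32,38): 19+32 > 38 → valid
(19,27,36): 19+27 > 36 → valid
(9,20,32): 9+20 ≤ 32 → not valid
(11,40,54): 11+40 ≤ 54 → not valid
(12,20,33): 12+20 ≤ 33 → not valid
(7,27,37): 7+27 ≤ 37 → not valid
(18,18,37): 18+18 ≤ 37 → not valid
2 of the 8 triples form a triangle.

2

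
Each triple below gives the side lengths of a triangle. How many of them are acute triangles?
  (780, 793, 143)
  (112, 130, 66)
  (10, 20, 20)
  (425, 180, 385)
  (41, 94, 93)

2

(780,793,143): 143²+780² = 628849 = 793² → right
(112,130,66): 66²+112² = 16900 = 130² → right
(10,20,20): 10²+20² = 500 > 400 = 20² → acute
(425,180,385): 180²+385² = 180625 = 425² → right
(41,94,93): 41²+93² = 10330 > 8836 = 94² → acute
2 of the 5 are acute.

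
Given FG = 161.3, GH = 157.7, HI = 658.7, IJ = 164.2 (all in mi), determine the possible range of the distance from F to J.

175.5 ≤ FJ ≤ 1141.9 mi

The maximum is all hops collinear in one direction: 161.3 + 157.7 + 658.7 + 164.2 = 1141.9.
The longest hop is 658.7; the others sum to 483.2. Folding the others back against it leaves at least 658.7 − 483.2 = 175.5.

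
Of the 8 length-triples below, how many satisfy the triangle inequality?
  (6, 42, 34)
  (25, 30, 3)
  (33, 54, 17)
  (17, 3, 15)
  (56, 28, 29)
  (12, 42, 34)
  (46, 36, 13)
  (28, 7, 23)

(6,34,42): 6+34 ≤ 42 → not valid
(3,25,30): 3+25 ≤ 30 → not valid
(17,33,54): 17+33 ≤ 54 → not valid
(3,15,17): 3+15 > 17 → valid
(28,29,56): 28+29 > 56 → valid
(12,34,42): 12+34 > 42 → valid
(13,36,46): 13+36 > 46 → valid
(7,23,28): 7+23 > 28 → valid
5 of the 8 triples form a triangle.

5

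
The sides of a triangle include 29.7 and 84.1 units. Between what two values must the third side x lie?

54.4 < x < 113.8 (units)

By the triangle inequality, x must be less than 29.7 + 84.1 = 113.8 and greater than |29.7 − 84.1| = 54.4.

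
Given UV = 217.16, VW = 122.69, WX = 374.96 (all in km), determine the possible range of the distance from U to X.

The maximum is all hops collinear in one direction: 217.16 + 122.69 + 374.96 = 714.81.
The longest hop is 374.96; the others sum to 339.85. Folding the others back against it leaves at least 374.96 − 339.85 = 35.11.

35.11 ≤ UX ≤ 714.81 km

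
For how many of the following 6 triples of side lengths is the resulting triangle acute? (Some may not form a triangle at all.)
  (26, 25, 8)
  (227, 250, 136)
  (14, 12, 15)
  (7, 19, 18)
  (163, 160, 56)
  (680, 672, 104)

(26,25,8): 8²+25² = 689 > 676 = 26² → acute
(227,250,136): 136²+227² = 70025 > 62500 = 250² → acute
(14,12,15): 12²+14² = 340 > 225 = 15² → acute
(7,19,18): 7²+18² = 373 > 361 = 19² → acute
(163,160,56): 56²+160² = 28736 > 26569 = 163² → acute
(680,672,104): 104²+672² = 462400 = 680² → right
5 of the 6 are acute.

5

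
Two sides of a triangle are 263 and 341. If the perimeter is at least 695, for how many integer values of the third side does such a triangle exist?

Triangle inequality: 78 < x < 604. Perimeter ≥ 695 gives x ≥ 695 − 263 − 341 = 91.
So 91 ≤ x < 604; integers 91 through 603: 513 values.

513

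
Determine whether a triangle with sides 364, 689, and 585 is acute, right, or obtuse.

Compare the square of the longest side to the sum of squares of the other two: 364² + 585² = 474721 = 689².

right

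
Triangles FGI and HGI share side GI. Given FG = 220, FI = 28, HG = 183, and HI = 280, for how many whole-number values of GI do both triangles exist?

55

From triangle FGI: 192 < GI < 248.
From triangle HGI: 97 < GI < 463.
Intersection: 192 < GI < 248, so integers 193 through 247: 55 values.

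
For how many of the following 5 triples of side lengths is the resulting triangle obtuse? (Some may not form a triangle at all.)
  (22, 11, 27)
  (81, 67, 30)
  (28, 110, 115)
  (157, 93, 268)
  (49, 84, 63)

4

(22,11,27): 11²+22² = 605 < 729 = 27² → obtuse
(81,67,30): 30²+67² = 5389 < 6561 = 81² → obtuse
(28,110,115): 28²+110² = 12884 < 13225 = 115² → obtuse
(157,93,268): 93+157 ≤ 268, not a triangle
(49,84,63): 49²+63² = 6370 < 7056 = 84² → obtuse
4 of the 5 are obtuse.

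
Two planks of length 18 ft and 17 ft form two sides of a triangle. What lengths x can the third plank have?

1 < x < 35 (ft)

By the triangle inequality, x must be less than 18 + 17 = 35 and greater than |18 − 17| = 1.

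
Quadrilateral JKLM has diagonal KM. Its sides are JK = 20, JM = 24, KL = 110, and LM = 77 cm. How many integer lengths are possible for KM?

From triangle JKM: 4 < KM < 44.
From triangle LKM: 33 < KM < 187.
Intersection: 33 < KM < 44, so integers 34 through 43: 10 values.

10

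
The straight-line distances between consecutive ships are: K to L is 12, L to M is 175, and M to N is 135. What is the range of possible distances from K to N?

The maximum is all hops collinear in one direction: 12 + 175 + 135 = 322.
The longest hop is 175; the others sum to 147. Folding the others back against it leaves at least 175 − 147 = 28.

28 ≤ KN ≤ 322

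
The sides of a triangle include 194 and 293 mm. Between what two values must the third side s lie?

By the triangle inequality, s must be less than 194 + 293 = 487 and greater than |194 − 293| = 99.

99 < s < 487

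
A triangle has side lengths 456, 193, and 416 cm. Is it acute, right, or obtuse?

acute

Compare the square of the longest side to the sum of squares of the other two: 193² + 416² = 210305 > 207936 = 456².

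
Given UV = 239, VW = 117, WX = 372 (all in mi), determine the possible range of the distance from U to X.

16 ≤ UX ≤ 728 mi

The maximum is all hops collinear in one direction: 239 + 117 + 372 = 728.
The longest hop is 372; the others sum to 356. Folding the others back against it leaves at least 372 − 356 = 16.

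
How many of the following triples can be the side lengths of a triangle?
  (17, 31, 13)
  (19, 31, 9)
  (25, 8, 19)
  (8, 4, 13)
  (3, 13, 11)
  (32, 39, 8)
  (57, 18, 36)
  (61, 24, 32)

3

(13,17,31): 13+17 ≤ 31 → not valid
(9,19,31): 9+19 ≤ 31 → not valid
(8,19,25): 8+19 > 25 → valid
(4,8,13): 4+8 ≤ 13 → not valid
(3,11,13): 3+11 > 13 → valid
(8,32,39): 8+32 > 39 → valid
(18,36,57): 18+36 ≤ 57 → not valid
(24,32,61): 24+32 ≤ 61 → not valid
3 of the 8 triples form a triangle.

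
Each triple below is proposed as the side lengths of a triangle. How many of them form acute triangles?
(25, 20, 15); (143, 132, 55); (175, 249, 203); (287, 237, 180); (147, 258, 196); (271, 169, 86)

(25,20,15): 15²+20² = 625 = 25² → right
(143,132,55): 55²+132² = 20449 = 143² → right
(175,249,203): 175²+203² = 71834 > 62001 = 249² → acute
(287,237,180): 180²+237² = 88569 > 82369 = 287² → acute
(147,258,196): 147²+196² = 60025 < 66564 = 258² → obtuse
(271,169,86): 86+169 ≤ 271, not a triangle
2 of the 6 are acute.

2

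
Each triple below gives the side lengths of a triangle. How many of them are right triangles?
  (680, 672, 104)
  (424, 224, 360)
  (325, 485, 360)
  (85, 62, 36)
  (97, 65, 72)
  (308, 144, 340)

5

(680,672,104): 104²+672² = 462400 = 680² → right
(424,224,360): 224²+360² = 179776 = 424² → right
(325,485,360): 325²+360² = 235225 = 485² → right
(85,62,36): 36²+62² = 5140 < 7225 = 85² → obtuse
(97,65,72): 65²+72² = 9409 = 97² → right
(308,144,340): 144²+308² = 115600 = 340² → right
5 of the 6 are right.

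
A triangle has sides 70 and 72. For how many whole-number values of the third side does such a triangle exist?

The third side lies in the open interval (2, 142).
Integers from 3 to 141 inclusive: 141 − 3 + 1 = 139.

139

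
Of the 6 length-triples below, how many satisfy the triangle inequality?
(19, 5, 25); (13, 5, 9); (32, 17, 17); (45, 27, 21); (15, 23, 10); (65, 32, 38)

(5,19,25): 5+19 ≤ 25 → not valid
(5,9,13): 5+9 > 13 → valid
(17,17,32): 17+17 > 32 → valid
(21,27,45): 21+27 > 45 → valid
(10,15,23): 10+15 > 23 → valid
(32,38,65): 32+38 > 65 → valid
5 of the 6 triples form a triangle.

5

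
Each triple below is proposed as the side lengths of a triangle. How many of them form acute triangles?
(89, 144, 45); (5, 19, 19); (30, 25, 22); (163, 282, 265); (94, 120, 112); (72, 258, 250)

(89,144,45): 45+89 ≤ 144, not a triangle
(5,19,19): 5²+19² = 386 > 361 = 19² → acute
(30,25,22): 22²+25² = 1109 > 900 = 30² → acute
(163,282,265): 163²+265² = 96794 > 79524 = 282² → acute
(94,120,112): 94²+112² = 21380 > 14400 = 120² → acute
(72,258,250): 72²+250² = 67684 > 66564 = 258² → acute
5 of the 6 are acute.

5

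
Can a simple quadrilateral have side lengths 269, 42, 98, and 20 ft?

No

For a quadrilateral, each side must be shorter than the sum of the others.
Here the longest side is 269, but the remaining 3 sides sum to only 160.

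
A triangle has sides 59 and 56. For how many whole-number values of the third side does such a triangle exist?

111

The third side lies in the open interval (3, 115).
Integers from 4 to 114 inclusive: 114 − 4 + 1 = 111.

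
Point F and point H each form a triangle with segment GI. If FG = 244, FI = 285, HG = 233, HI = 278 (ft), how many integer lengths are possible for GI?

465

From triangle FGI: 41 < GI < 529.
From triangle HGI: 45 < GI < 511.
Intersection: 45 < GI < 511, so integers 46 through 510: 465 values.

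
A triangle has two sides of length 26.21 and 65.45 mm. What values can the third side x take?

By the triangle inequality, x must be less than 26.21 + 65.45 = 91.66 and greater than |26.21 − 65.45| = 39.24.

39.24 < x < 91.66 (mm)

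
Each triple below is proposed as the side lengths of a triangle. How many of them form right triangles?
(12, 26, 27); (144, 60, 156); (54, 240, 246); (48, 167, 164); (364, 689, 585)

3

(12,26,27): 12²+26² = 820 > 729 = 27² → acute
(144,60,156): 60²+144² = 24336 = 156² → right
(54,240,246): 54²+240² = 60516 = 246² → right
(48,167,164): 48²+164² = 29200 > 27889 = 167² → acute
(364,689,585): 364²+585² = 474721 = 689² → right
3 of the 5 are right.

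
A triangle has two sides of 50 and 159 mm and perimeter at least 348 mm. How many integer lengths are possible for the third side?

Triangle inequality: 109 < x < 209. Perimeter ≥ 348 gives x ≥ 348 − 50 − 159 = 139.
So 139 ≤ x < 209; integers 139 through 208: 70 values.

70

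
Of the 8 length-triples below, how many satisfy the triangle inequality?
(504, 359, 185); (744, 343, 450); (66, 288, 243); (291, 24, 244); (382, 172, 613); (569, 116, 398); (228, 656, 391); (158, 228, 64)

3

(185,359,504): 185+359 > 504 → valid
(343,450,744): 343+450 > 744 → valid
(66,243,288): 66+243 > 288 → valid
(24,244,291): 24+244 ≤ 291 → not valid
(172,382,613): 172+382 ≤ 613 → not valid
(116,398,569): 116+398 ≤ 569 → not valid
(228,391,656): 228+391 ≤ 656 → not valid
(64,158,228): 64+158 ≤ 228 → not valid
3 of the 8 triples form a triangle.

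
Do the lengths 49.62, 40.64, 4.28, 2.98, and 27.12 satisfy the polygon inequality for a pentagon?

A pentagon exists iff every side is shorter than the sum of the others — equivalently, the longest side is less than the sum of the rest.
Longest side 49.62 < 75.02 (sum of the remaining 4), so yes.

Yes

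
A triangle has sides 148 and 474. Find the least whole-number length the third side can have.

327

The third side must be strictly greater than |148 − 474| = 326.
The smallest integer above 326 is 327.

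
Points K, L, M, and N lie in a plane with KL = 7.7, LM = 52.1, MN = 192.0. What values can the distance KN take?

132.2 ≤ KN ≤ 251.8

The maximum is all hops collinear in one direction: 7.7 + 52.1 + 192.0 = 251.8.
The longest hop is 192.0; the others sum to 59.8. Folding the others back against it leaves at least 192.0 − 59.8 = 132.2.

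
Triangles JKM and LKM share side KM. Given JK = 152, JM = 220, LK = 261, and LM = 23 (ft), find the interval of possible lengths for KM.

238 < KM < 284

From triangle JKM: |152 − 220| < KM < 152 + 220, i.e. 68 < KM < 372.
From triangle LKM: 238 < KM < 284.
Both must hold, so KM lies in the intersection.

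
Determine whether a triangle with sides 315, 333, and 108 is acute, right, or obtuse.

Compare the square of the longest side to the sum of squares of the other two: 108² + 315² = 110889 = 333².

right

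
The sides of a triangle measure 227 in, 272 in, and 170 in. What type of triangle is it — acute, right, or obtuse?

acute

Compare the square of the longest side to the sum of squares of the other two: 170² + 227² = 80429 > 73984 = 272².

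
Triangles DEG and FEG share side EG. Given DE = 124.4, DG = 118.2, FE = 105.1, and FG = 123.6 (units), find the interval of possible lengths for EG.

From triangle DEG: |124.4 − 118.2| < EG < 124.4 + 118.2, i.e. 6.2 < EG < 242.6.
From triangle FEG: 18.5 < EG < 228.7.
Both must hold, so EG lies in the intersection.

18.5 < EG < 228.7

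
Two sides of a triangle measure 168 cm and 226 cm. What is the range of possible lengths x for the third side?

By the triangle inequality, x must be less than 168 + 226 = 394 and greater than |168 − 226| = 58.

58 < x < 394 (cm)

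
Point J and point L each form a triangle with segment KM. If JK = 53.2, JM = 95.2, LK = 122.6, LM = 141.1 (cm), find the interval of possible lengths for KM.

42.0 < KM < 148.4

From triangle JKM: |53.2 − 95.2| < KM < 53.2 + 95.2, i.e. 42.0 < KM < 148.4.
From triangle LKM: 18.5 < KM < 263.7.
Both must hold, so KM lies in the intersection.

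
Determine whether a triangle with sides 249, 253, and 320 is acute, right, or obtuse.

Compare the square of the longest side to the sum of squares of the other two: 249² + 253² = 126010 > 102400 = 320².

acute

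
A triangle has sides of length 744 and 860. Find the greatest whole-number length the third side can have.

The third side must be strictly less than 744 + 860 = 1604.
The largest integer below 1604 is 1603.

1603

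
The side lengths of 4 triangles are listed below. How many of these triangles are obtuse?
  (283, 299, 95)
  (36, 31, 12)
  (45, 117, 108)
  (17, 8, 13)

3

(283,299,95): 95²+283² = 89114 < 89401 = 299² → obtuse
(36,31,12): 12²+31² = 1105 < 1296 = 36² → obtuse
(45,117,108): 45²+108² = 13689 = 117² → right
(17,8,13): 8²+13² = 233 < 289 = 17² → obtuse
3 of the 4 are obtuse.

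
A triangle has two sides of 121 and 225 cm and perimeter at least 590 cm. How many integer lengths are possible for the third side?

102

Triangle inequality: 104 < x < 346. Perimeter ≥ 590 gives x ≥ 590 − 121 − 225 = 244.
So 244 ≤ x < 346; integers 244 through 345: 102 values.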